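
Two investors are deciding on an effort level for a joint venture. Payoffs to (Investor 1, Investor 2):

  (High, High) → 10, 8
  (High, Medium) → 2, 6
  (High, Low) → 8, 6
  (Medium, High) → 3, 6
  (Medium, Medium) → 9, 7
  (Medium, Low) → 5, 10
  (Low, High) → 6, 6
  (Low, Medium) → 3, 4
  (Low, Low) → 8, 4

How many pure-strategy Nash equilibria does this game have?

1

Both High: Investor 1 gets 10 (best alternative 6); Investor 2 gets 8 (best alternative 6). Neither deviates — NE.
Both Low is not a NE: Investor 2 would switch to High (6 > 4).
No other cell survives both best-response checks, so there is 1 pure NE.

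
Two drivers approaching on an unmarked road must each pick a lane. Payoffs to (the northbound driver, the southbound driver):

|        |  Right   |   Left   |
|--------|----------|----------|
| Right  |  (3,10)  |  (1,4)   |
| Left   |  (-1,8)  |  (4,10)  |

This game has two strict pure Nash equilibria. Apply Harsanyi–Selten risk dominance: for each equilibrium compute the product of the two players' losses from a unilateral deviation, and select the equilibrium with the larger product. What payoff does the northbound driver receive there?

At both Right: the northbound driver loses 3 − (-1) = 4 by deviating; the southbound driver loses 10 − 4 = 6. Product = 4·6 = 24.
At both Left: the northbound driver loses 4 − 1 = 3 by deviating; the southbound driver loses 10 − 8 = 2. Product = 3·2 = 6.
24 > 6, so both Right is risk-dominant. The northbound driver's payoff there is 3.

3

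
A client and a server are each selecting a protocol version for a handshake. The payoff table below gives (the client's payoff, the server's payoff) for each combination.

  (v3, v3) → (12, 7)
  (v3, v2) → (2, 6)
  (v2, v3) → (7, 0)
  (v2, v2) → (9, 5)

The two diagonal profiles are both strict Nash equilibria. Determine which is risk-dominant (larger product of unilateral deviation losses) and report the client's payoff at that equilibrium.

9

At both v3: the client loses 12 − 7 = 5 by deviating; the server loses 7 − 6 = 1. Product = 5·1 = 5.
At both v2: the client loses 9 − 2 = 7 by deviating; the server loses 5 − 0 = 5. Product = 7·5 = 35.
35 > 5, so both v2 is risk-dominant. The client's payoff there is 9.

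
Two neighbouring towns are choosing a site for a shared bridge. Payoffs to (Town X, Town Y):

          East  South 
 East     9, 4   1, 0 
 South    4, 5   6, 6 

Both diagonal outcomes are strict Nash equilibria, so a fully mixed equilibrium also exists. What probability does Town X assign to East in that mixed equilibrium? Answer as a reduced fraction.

Town X's mix p on East must make Town Y indifferent between East and South.
Town Y's payoff from East: 4p + 5(1−p). From South: 0p + 6(1−p).
Set equal: 4p = 1(1−p) → p = 1/5.

1/5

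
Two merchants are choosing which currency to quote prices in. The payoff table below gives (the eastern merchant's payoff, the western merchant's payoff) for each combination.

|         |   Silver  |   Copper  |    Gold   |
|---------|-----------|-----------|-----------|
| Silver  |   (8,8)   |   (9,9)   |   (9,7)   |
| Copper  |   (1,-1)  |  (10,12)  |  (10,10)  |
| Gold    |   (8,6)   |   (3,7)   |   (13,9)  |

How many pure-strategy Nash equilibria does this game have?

2

Both Copper: the eastern merchant gets 10 (best alternative 9); the western merchant gets 12 (best alternative 10). Neither deviates — NE.
Both Gold: the eastern merchant gets 13 (best alternative 10); the western merchant gets 9 (best alternative 7). Neither deviates — NE.
Both Silver is not a NE: the western merchant would switch to Copper (9 > 8).
No other cell survives both best-response checks, so there are 2 pure NE.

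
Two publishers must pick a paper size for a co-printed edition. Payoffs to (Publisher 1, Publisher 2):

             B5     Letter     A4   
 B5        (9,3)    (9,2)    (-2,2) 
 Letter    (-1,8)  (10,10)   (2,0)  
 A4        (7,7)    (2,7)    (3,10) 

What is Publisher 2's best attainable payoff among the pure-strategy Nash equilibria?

Both B5 is a pure NE (Publisher 1: 9 ≥ 7; Publisher 2: 3 ≥ 2). Publisher 2 gets 3.
Both Letter is a pure NE (Publisher 1: 10 ≥ 9; Publisher 2: 10 ≥ 8). Publisher 2 gets 10.
Both A4 is a pure NE (Publisher 1: 3 ≥ 2; Publisher 2: 10 ≥ 7). Publisher 2 gets 10.
Every other cell has a profitable deviation for at least one player. Highest of {3, 10, 10} is 10.

10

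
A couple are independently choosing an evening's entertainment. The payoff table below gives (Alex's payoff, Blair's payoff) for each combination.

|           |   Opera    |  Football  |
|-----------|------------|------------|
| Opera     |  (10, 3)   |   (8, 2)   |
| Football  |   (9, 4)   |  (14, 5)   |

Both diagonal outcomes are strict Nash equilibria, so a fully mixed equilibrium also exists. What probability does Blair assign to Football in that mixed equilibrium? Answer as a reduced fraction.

Blair's mix q on Opera must make Alex indifferent between Opera and Football.
Alex's payoff from Opera: 10q + 8(1−q). From Football: 9q + 14(1−q).
Set equal: 1q = 6(1−q) → q = 6/7.
Probability on Football is 1 − 6/7 = 1/7.

1/7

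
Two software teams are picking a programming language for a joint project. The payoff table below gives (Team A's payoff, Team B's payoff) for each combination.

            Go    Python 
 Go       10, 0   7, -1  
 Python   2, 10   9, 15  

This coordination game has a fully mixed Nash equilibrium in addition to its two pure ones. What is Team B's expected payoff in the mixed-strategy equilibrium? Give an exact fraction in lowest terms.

5/3

Team A mixes with probability p on Go, chosen so Team B is indifferent: 0p + 10(1−p) = (-1)p + 15(1−p) gives p = 5/6.
Team B's expected payoff is 0·5/6 + 10·1/6 = 5/3.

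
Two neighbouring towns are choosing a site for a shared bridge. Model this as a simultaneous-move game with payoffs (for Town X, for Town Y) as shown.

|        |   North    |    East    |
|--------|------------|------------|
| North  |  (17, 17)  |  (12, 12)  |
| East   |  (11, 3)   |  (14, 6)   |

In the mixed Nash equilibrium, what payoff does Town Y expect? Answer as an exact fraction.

33/4

Town X mixes with probability p on North, chosen so Town Y is indifferent: 17p + 3(1−p) = 12p + 6(1−p) gives p = 3/8.
Town Y's expected payoff is 17·3/8 + 3·5/8 = 33/4.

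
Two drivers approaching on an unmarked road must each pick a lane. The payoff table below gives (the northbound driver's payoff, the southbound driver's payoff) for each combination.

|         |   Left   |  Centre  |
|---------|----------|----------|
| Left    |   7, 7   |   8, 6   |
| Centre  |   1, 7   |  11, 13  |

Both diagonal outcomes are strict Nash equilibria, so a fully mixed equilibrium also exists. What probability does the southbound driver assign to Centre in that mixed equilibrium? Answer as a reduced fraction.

2/3

The southbound driver's mix q on Left must make the northbound driver indifferent between Left and Centre.
The northbound driver's payoff from Left: 7q + 8(1−q). From Centre: 1q + 11(1−q).
Set equal: 6q = 3(1−q) → q = 3/9 = 1/3.
Probability on Centre is 1 − 1/3 = 2/3.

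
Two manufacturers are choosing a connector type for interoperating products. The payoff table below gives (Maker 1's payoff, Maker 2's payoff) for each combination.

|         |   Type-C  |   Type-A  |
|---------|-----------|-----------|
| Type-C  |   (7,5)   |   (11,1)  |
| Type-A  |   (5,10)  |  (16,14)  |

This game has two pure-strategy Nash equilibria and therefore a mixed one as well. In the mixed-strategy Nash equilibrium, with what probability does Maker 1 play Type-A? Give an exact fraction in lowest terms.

1/2

Maker 1's mix p on Type-C must make Maker 2 indifferent between Type-C and Type-A.
Maker 2's payoff from Type-C: 5p + 10(1−p). From Type-A: 1p + 14(1−p).
Set equal: 4p = 4(1−p) → p = 4/8 = 1/2.
Probability on Type-A is 1 − 1/2 = 1/2.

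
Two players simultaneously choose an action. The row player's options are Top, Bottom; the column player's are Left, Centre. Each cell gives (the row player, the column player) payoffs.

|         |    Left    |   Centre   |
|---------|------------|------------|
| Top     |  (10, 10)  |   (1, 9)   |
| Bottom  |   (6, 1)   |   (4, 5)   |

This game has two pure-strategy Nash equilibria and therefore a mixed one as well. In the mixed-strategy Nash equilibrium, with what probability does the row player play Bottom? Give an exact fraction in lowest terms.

1/5

The row player's mix p on Top must make the column player indifferent between Left and Centre.
The column player's payoff from Left: 10p + 1(1−p). From Centre: 9p + 5(1−p).
Set equal: 1p = 4(1−p) → p = 4/5.
Probability on Bottom is 1 − 4/5 = 1/5.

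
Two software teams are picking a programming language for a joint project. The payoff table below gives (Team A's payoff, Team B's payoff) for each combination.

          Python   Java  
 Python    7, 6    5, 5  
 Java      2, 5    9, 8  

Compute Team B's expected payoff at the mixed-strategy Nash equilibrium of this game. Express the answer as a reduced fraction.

Team A mixes with probability p on Python, chosen so Team B is indifferent: 6p + 5(1−p) = 5p + 8(1−p) gives p = 3/4.
Team B's expected payoff is 6·3/4 + 5·1/4 = 23/4.

23/4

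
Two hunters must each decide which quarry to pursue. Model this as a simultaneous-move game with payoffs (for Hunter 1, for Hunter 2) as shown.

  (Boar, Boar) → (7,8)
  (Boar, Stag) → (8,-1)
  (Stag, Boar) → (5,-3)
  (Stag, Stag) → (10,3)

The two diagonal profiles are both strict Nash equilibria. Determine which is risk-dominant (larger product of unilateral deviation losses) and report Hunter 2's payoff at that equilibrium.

At both Boar: Hunter 1 loses 7 − 5 = 2 by deviating; Hunter 2 loses 8 − (-1) = 9. Product = 2·9 = 18.
At both Stag: Hunter 1 loses 10 − 8 = 2 by deviating; Hunter 2 loses 3 − (-3) = 6. Product = 2·6 = 12.
18 > 12, so both Boar is risk-dominant. Hunter 2's payoff there is 8.

8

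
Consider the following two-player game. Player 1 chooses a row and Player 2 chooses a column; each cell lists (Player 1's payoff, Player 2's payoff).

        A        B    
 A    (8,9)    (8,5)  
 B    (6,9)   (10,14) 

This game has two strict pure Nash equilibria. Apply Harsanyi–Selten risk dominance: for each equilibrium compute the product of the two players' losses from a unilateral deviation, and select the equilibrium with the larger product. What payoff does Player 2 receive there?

At both A: Player 1 loses 8 − 6 = 2 by deviating; Player 2 loses 9 − 5 = 4. Product = 2·4 = 8.
At both B: Player 1 loses 10 − 8 = 2 by deviating; Player 2 loses 14 − 9 = 5. Product = 2·5 = 10.
10 > 8, so both B is risk-dominant. Player 2's payoff there is 14.

14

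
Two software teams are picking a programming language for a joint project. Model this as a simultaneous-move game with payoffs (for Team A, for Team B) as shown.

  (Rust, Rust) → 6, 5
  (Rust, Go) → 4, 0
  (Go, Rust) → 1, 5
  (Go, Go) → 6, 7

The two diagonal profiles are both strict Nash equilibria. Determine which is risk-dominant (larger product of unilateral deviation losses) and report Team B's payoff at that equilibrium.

5

At both Rust: Team A loses 6 − 1 = 5 by deviating; Team B loses 5 − 0 = 5. Product = 5·5 = 25.
At both Go: Team A loses 6 − 4 = 2 by deviating; Team B loses 7 − 5 = 2. Product = 2·2 = 4.
25 > 4, so both Rust is risk-dominant. Team B's payoff there is 5.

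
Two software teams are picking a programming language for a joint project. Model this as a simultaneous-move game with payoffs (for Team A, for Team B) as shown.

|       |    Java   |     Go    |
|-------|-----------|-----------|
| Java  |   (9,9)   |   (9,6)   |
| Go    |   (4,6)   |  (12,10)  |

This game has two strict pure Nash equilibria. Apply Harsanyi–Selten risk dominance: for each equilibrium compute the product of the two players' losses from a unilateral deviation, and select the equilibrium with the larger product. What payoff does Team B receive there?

At both Java: Team A loses 9 − 4 = 5 by deviating; Team B loses 9 − 6 = 3. Product = 5·3 = 15.
At both Go: Team A loses 12 − 9 = 3 by deviating; Team B loses 10 − 6 = 4. Product = 3·4 = 12.
15 > 12, so both Java is risk-dominant. Team B's payoff there is 9.

9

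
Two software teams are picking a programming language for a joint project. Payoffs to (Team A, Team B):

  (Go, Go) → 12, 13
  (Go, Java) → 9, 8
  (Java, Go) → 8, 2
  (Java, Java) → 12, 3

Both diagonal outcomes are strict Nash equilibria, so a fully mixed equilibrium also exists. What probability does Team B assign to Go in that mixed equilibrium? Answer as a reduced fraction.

3/7

Team B's mix q on Go must make Team A indifferent between Go and Java.
Team A's payoff from Go: 12q + 9(1−q). From Java: 8q + 12(1−q).
Set equal: 4q = 3(1−q) → q = 3/7.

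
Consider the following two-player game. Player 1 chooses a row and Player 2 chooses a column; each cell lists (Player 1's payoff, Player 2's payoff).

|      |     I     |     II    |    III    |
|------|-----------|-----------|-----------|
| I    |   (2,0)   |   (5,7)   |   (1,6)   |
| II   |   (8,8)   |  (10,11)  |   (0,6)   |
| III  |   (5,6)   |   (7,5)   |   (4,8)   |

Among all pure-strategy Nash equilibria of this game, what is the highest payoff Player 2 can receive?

Both II is a pure NE (Player 1: 10 ≥ 7; Player 2: 11 ≥ 8). Player 2 gets 11.
Both III is a pure NE (Player 1: 4 ≥ 1; Player 2: 8 ≥ 6). Player 2 gets 8.
Every other cell has a profitable deviation for at least one player. Highest of {11, 8} is 11.

11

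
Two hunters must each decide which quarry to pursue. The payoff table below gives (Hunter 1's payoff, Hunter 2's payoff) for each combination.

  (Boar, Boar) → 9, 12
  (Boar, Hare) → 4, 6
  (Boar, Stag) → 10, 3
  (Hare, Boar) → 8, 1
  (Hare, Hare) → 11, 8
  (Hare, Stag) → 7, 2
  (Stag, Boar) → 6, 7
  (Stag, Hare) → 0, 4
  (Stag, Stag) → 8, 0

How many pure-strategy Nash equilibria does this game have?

2

Both Boar: Hunter 1 gets 9 (best alternative 8); Hunter 2 gets 12 (best alternative 6). Neither deviates — NE.
Both Hare: Hunter 1 gets 11 (best alternative 4); Hunter 2 gets 8 (best alternative 2). Neither deviates — NE.
Both Stag is not a NE: Hunter 1 would switch to Boar (10 > 8).
No other cell survives both best-response checks, so there are 2 pure NE.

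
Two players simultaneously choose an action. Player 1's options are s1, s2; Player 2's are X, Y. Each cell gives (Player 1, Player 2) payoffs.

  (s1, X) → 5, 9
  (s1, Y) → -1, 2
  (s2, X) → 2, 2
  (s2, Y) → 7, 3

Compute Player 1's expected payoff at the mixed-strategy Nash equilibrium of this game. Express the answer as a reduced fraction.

37/11

Player 2 mixes with probability q on X, chosen so Player 1 is indifferent: 5q + (-1)(1−q) = 2q + 7(1−q) gives q = 8/11.
Player 1's expected payoff (from either row, since indifferent) is 5·8/11 + (-1)·3/11 = 37/11.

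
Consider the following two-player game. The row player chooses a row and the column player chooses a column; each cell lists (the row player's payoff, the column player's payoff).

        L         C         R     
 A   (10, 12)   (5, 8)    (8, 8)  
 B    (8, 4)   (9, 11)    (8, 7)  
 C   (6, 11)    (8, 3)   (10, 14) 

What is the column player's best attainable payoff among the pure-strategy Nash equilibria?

14

(A, L) is a pure NE (the row player: 10 ≥ 8; the column player: 12 ≥ 8). The column player gets 12.
(B, C) is a pure NE (the row player: 9 ≥ 8; the column player: 11 ≥ 7). The column player gets 11.
(C, R) is a pure NE (the row player: 10 ≥ 8; the column player: 14 ≥ 11). The column player gets 14.
Every other cell has a profitable deviation for at least one player. Highest of {12, 11, 14} is 14.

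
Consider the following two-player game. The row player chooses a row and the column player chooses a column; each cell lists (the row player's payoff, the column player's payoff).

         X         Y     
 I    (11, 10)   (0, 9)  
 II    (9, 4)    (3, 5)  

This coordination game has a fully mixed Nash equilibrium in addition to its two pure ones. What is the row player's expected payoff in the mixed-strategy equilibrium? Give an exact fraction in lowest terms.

33/5

The column player mixes with probability q on X, chosen so the row player is indifferent: 11q + 0(1−q) = 9q + 3(1−q) gives q = 3/5.
The row player's expected payoff (from either row, since indifferent) is 11·3/5 + 0·2/5 = 33/5.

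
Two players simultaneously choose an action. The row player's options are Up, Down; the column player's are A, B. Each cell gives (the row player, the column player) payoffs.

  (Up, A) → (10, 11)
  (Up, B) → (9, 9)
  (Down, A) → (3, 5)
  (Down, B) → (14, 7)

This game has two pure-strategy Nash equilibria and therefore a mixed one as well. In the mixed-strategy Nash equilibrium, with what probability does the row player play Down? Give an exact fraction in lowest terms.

1/2

The row player's mix p on Up must make the column player indifferent between A and B.
The column player's payoff from A: 11p + 5(1−p). From B: 9p + 7(1−p).
Set equal: 2p = 2(1−p) → p = 2/4 = 1/2.
Probability on Down is 1 − 1/2 = 1/2.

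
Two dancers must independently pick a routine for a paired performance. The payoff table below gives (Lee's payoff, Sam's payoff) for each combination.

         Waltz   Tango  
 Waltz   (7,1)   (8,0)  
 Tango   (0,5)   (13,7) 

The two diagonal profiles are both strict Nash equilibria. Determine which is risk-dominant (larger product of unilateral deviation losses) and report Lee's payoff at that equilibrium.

13

At both Waltz: Lee loses 7 − 0 = 7 by deviating; Sam loses 1 − 0 = 1. Product = 7·1 = 7.
At both Tango: Lee loses 13 − 8 = 5 by deviating; Sam loses 7 − 5 = 2. Product = 5·2 = 10.
10 > 7, so both Tango is risk-dominant. Lee's payoff there is 13.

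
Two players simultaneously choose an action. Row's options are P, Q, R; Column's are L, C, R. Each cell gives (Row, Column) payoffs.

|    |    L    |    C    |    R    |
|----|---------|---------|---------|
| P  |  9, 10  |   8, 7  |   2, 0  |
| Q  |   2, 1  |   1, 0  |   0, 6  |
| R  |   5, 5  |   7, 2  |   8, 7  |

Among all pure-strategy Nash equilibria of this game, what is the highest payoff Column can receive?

(P, L) is a pure NE (Row: 9 ≥ 5; Column: 10 ≥ 7). Column gets 10.
(R, R) is a pure NE (Row: 8 ≥ 2; Column: 7 ≥ 5). Column gets 7.
Every other cell has a profitable deviation for at least one player. Highest of {10, 7} is 10.

10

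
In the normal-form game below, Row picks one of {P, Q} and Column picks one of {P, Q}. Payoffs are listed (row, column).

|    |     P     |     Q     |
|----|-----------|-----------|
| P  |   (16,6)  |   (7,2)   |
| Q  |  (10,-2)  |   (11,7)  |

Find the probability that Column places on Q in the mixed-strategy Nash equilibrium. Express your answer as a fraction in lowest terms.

3/5

Column's mix q on P must make Row indifferent between P and Q.
Row's payoff from P: 16q + 7(1−q). From Q: 10q + 11(1−q).
Set equal: 6q = 4(1−q) → q = 4/10 = 2/5.
Probability on Q is 1 − 2/5 = 3/5.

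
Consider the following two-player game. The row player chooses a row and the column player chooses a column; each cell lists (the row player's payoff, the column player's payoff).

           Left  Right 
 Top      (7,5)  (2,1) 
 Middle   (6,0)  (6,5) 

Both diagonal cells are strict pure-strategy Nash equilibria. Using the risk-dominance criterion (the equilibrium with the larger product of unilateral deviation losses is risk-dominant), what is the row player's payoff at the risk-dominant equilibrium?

At (Top, Left): the row player loses 7 − 6 = 1 by deviating; the column player loses 5 − 1 = 4. Product = 1·4 = 4.
At (Middle, Right): the row player loses 6 − 2 = 4 by deviating; the column player loses 5 − 0 = 5. Product = 4·5 = 20.
20 > 4, so (Middle, Right) is risk-dominant. The row player's payoff there is 6.

6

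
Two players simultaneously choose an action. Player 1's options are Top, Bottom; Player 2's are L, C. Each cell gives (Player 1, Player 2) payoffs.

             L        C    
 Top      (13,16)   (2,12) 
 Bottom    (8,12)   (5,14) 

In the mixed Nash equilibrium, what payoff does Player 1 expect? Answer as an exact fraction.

Player 2 mixes with probability q on L, chosen so Player 1 is indifferent: 13q + 2(1−q) = 8q + 5(1−q) gives q = 3/8.
Player 1's expected payoff (from either row, since indifferent) is 13·3/8 + 2·5/8 = 49/8.

49/8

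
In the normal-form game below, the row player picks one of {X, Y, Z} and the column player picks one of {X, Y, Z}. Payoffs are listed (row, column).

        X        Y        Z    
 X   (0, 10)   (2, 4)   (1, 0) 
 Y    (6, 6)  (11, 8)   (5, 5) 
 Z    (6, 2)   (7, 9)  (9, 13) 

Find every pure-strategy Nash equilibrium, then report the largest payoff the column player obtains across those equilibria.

13

Both Y is a pure NE (the row player: 11 ≥ 7; the column player: 8 ≥ 6). The column player gets 8.
Both Z is a pure NE (the row player: 9 ≥ 5; the column player: 13 ≥ 9). The column player gets 13.
Every other cell has a profitable deviation for at least one player. Highest of {8, 13} is 13.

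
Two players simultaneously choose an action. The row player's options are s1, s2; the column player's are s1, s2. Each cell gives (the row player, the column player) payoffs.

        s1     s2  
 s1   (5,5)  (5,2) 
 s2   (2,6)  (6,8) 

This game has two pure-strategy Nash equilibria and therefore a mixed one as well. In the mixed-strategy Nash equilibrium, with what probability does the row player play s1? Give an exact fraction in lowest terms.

2/5

The row player's mix p on s1 must make the column player indifferent between s1 and s2.
The column player's payoff from s1: 5p + 6(1−p). From s2: 2p + 8(1−p).
Set equal: 3p = 2(1−p) → p = 2/5.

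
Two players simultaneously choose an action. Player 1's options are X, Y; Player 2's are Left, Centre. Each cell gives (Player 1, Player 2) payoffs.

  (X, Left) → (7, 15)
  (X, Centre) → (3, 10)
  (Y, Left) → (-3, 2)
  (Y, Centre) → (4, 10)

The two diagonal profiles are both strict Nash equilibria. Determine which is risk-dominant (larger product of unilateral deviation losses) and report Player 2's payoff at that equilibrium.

15

At (X, Left): Player 1 loses 7 − (-3) = 10 by deviating; Player 2 loses 15 − 10 = 5. Product = 10·5 = 50.
At (Y, Centre): Player 1 loses 4 − 3 = 1 by deviating; Player 2 loses 10 − 2 = 8. Product = 1·8 = 8.
50 > 8, so (X, Left) is risk-dominant. Player 2's payoff there is 15.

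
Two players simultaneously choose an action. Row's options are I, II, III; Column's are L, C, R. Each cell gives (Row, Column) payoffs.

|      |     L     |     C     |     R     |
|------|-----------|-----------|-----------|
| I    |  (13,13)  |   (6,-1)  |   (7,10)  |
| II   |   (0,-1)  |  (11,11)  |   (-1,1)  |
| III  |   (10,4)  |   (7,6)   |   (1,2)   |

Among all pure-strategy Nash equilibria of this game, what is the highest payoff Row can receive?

(I, L) is a pure NE (Row: 13 ≥ 10; Column: 13 ≥ 10). Row gets 13.
(II, C) is a pure NE (Row: 11 ≥ 7; Column: 11 ≥ 1). Row gets 11.
Every other cell has a profitable deviation for at least one player. Highest of {13, 11} is 13.

13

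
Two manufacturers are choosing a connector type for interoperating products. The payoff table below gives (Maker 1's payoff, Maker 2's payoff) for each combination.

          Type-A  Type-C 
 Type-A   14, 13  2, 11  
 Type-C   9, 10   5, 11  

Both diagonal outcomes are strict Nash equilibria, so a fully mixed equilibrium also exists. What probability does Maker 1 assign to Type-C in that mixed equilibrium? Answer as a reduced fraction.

Maker 1's mix p on Type-A must make Maker 2 indifferent between Type-A and Type-C.
Maker 2's payoff from Type-A: 13p + 10(1−p). From Type-C: 11p + 11(1−p).
Set equal: 2p = 1(1−p) → p = 1/3.
Probability on Type-C is 1 − 1/3 = 2/3.

2/3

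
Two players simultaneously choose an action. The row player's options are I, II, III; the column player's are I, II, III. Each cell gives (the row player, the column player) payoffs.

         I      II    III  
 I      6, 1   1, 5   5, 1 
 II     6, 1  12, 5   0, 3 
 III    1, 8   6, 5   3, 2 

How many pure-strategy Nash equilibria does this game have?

Both II: the row player gets 12 (best alternative 6); the column player gets 5 (best alternative 3). Neither deviates — NE.
Both III is not a NE: the row player would switch to I (5 > 3).
No other cell survives both best-response checks, so there is 1 pure NE.

1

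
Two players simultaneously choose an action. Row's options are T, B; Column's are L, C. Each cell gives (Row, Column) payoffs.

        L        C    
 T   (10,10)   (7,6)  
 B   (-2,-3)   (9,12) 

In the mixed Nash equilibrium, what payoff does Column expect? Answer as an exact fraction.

Row mixes with probability p on T, chosen so Column is indifferent: 10p + (-3)(1−p) = 6p + 12(1−p) gives p = 15/19.
Column's expected payoff is 10·15/19 + (-3)·4/19 = 138/19.

138/19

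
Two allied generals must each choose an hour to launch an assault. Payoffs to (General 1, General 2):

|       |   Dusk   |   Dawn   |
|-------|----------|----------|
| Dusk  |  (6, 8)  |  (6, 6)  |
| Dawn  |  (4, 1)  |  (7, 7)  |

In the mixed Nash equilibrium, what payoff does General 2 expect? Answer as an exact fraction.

General 1 mixes with probability p on Dusk, chosen so General 2 is indifferent: 8p + 1(1−p) = 6p + 7(1−p) gives p = 3/4.
General 2's expected payoff is 8·3/4 + 1·1/4 = 25/4.

25/4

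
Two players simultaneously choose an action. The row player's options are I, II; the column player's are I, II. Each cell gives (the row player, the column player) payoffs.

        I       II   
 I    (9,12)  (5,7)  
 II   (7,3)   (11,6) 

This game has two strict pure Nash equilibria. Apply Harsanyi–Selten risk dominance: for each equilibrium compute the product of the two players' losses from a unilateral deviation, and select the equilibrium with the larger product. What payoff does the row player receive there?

At both I: the row player loses 9 − 7 = 2 by deviating; the column player loses 12 − 7 = 5. Product = 2·5 = 10.
At both II: the row player loses 11 − 5 = 6 by deviating; the column player loses 6 − 3 = 3. Product = 6·3 = 18.
18 > 10, so both II is risk-dominant. The row player's payoff there is 11.

11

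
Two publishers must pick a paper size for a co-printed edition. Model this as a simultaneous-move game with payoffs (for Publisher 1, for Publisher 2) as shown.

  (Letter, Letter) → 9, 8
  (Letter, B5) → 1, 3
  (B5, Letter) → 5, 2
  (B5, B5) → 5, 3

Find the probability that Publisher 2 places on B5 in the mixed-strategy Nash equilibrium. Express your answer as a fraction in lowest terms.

Publisher 2's mix q on Letter must make Publisher 1 indifferent between Letter and B5.
Publisher 1's payoff from Letter: 9q + 1(1−q). From B5: 5q + 5(1−q).
Set equal: 4q = 4(1−q) → q = 4/8 = 1/2.
Probability on B5 is 1 − 1/2 = 1/2.

1/2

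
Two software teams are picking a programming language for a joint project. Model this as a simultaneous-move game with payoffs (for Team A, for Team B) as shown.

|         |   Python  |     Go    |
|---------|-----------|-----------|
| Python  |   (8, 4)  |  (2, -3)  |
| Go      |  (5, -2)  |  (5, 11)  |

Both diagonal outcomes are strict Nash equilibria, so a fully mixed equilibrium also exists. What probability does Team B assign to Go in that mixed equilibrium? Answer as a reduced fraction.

1/2

Team B's mix q on Python must make Team A indifferent between Python and Go.
Team A's payoff from Python: 8q + 2(1−q). From Go: 5q + 5(1−q).
Set equal: 3q = 3(1−q) → q = 3/6 = 1/2.
Probability on Go is 1 − 1/2 = 1/2.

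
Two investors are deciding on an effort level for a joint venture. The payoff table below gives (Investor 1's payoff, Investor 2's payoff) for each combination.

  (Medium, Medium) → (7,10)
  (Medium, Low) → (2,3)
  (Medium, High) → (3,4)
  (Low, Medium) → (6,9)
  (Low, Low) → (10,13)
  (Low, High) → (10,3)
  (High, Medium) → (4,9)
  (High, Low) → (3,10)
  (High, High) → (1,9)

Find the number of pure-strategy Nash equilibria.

Both Medium: Investor 1 gets 7 (best alternative 6); Investor 2 gets 10 (best alternative 4). Neither deviates — NE.
Both Low: Investor 1 gets 10 (best alternative 3); Investor 2 gets 13 (best alternative 9). Neither deviates — NE.
Both High is not a NE: Investor 1 would switch to Low (10 > 1).
No other cell survives both best-response checks, so there are 2 pure NE.

2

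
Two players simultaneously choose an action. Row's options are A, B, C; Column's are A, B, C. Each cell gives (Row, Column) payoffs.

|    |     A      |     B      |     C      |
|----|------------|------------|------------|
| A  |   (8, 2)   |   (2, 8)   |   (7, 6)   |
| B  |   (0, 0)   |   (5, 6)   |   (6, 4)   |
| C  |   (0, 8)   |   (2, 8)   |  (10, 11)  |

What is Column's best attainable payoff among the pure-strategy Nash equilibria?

Both B is a pure NE (Row: 5 ≥ 2; Column: 6 ≥ 4). Column gets 6.
Both C is a pure NE (Row: 10 ≥ 7; Column: 11 ≥ 8). Column gets 11.
Every other cell has a profitable deviation for at least one player. Highest of {6, 11} is 11.

11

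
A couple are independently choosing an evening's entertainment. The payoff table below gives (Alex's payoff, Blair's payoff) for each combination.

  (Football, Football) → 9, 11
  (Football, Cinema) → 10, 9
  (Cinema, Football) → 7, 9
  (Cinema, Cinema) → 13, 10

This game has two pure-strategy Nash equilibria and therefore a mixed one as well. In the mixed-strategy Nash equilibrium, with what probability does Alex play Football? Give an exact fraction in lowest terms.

Alex's mix p on Football must make Blair indifferent between Football and Cinema.
Blair's payoff from Football: 11p + 9(1−p). From Cinema: 9p + 10(1−p).
Set equal: 2p = 1(1−p) → p = 1/3.

1/3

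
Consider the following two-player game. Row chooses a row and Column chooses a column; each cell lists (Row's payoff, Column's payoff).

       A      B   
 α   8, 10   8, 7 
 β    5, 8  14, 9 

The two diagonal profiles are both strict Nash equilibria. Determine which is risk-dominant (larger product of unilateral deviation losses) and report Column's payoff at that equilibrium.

At (α, A): Row loses 8 − 5 = 3 by deviating; Column loses 10 − 7 = 3. Product = 3·3 = 9.
At (β, B): Row loses 14 − 8 = 6 by deviating; Column loses 9 − 8 = 1. Product = 6·1 = 6.
9 > 6, so (α, A) is risk-dominant. Column's payoff there is 10.

10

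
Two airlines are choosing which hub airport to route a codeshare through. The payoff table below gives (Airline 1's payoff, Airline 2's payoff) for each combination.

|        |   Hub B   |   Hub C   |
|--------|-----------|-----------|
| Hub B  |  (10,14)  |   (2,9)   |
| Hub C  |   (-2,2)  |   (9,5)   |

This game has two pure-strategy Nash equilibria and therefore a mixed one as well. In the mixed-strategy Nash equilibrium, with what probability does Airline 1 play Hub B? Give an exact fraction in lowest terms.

Airline 1's mix p on Hub B must make Airline 2 indifferent between Hub B and Hub C.
Airline 2's payoff from Hub B: 14p + 2(1−p). From Hub C: 9p + 5(1−p).
Set equal: 5p = 3(1−p) → p = 3/8.

3/8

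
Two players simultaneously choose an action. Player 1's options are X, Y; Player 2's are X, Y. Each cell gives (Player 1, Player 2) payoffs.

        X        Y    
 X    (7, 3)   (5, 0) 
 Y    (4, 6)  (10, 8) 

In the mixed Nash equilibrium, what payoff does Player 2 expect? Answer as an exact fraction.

Player 1 mixes with probability p on X, chosen so Player 2 is indifferent: 3p + 6(1−p) = 0p + 8(1−p) gives p = 2/5.
Player 2's expected payoff is 3·2/5 + 6·3/5 = 24/5.

24/5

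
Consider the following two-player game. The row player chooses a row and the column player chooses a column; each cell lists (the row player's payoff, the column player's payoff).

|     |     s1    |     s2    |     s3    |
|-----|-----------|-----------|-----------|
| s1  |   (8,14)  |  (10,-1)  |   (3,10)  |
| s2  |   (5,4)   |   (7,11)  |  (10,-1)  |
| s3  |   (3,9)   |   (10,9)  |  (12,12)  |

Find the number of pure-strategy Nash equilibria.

Both s1: the row player gets 8 (best alternative 5); the column player gets 14 (best alternative 10). Neither deviates — NE.
Both s3: the row player gets 12 (best alternative 10); the column player gets 12 (best alternative 9). Neither deviates — NE.
Both s2 is not a NE: the row player would switch to s1 (10 > 7).
No other cell survives both best-response checks, so there are 2 pure NE.

2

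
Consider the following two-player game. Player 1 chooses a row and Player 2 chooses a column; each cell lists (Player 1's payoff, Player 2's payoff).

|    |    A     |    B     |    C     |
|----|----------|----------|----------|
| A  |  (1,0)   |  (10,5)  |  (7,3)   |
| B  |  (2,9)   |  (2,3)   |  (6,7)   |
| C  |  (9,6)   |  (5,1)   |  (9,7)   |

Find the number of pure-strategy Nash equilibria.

2

(A, B): Player 1 gets 10 (best alternative 5); Player 2 gets 5 (best alternative 3). Neither deviates — NE.
Both C: Player 1 gets 9 (best alternative 7); Player 2 gets 7 (best alternative 6). Neither deviates — NE.
Both A is not a NE: Player 1 would switch to C (9 > 1).
No other cell survives both best-response checks, so there are 2 pure NE.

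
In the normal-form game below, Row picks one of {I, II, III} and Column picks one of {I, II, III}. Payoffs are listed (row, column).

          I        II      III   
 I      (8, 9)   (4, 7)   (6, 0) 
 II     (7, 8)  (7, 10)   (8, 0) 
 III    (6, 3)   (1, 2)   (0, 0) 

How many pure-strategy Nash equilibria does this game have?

Both I: Row gets 8 (best alternative 7); Column gets 9 (best alternative 7). Neither deviates — NE.
Both II: Row gets 7 (best alternative 4); Column gets 10 (best alternative 8). Neither deviates — NE.
Both III is not a NE: Row would switch to II (8 > 0).
No other cell survives both best-response checks, so there are 2 pure NE.

2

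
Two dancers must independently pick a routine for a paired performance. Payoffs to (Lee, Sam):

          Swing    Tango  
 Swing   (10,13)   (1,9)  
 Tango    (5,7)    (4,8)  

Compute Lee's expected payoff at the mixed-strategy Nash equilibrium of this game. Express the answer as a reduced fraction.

35/8

Sam mixes with probability q on Swing, chosen so Lee is indifferent: 10q + 1(1−q) = 5q + 4(1−q) gives q = 3/8.
Lee's expected payoff (from either row, since indifferent) is 10·3/8 + 1·5/8 = 35/8.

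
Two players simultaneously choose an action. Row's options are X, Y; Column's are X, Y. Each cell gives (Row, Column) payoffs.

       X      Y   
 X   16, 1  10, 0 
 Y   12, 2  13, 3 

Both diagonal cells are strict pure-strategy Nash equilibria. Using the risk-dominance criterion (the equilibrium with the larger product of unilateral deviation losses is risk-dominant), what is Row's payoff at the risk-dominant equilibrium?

16

At both X: Row loses 16 − 12 = 4 by deviating; Column loses 1 − 0 = 1. Product = 4·1 = 4.
At both Y: Row loses 13 − 10 = 3 by deviating; Column loses 3 − 2 = 1. Product = 3·1 = 3.
4 > 3, so both X is risk-dominant. Row's payoff there is 16.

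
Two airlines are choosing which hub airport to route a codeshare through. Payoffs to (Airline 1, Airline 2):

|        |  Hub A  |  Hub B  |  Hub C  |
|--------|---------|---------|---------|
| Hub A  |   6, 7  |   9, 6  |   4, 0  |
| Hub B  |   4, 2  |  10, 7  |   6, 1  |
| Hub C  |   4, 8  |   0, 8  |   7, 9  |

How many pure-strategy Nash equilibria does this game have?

Both Hub A: Airline 1 gets 6 (best alternative 4); Airline 2 gets 7 (best alternative 6). Neither deviates — NE.
Both Hub B: Airline 1 gets 10 (best alternative 9); Airline 2 gets 7 (best alternative 2). Neither deviates — NE.
Both Hub C: Airline 1 gets 7 (best alternative 6); Airline 2 gets 9 (best alternative 8). Neither deviates — NE.
(Hub C, Hub B) is not a NE: Airline 1 would switch to Hub B (10 > 0).
No other cell survives both best-response checks, so there are 3 pure NE.

3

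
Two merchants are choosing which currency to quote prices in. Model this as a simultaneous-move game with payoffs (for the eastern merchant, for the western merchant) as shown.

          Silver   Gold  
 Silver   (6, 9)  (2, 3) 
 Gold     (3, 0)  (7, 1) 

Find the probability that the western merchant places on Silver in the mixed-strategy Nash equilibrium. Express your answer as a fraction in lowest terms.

5/8

The western merchant's mix q on Silver must make the eastern merchant indifferent between Silver and Gold.
The eastern merchant's payoff from Silver: 6q + 2(1−q). From Gold: 3q + 7(1−q).
Set equal: 3q = 5(1−q) → q = 5/8.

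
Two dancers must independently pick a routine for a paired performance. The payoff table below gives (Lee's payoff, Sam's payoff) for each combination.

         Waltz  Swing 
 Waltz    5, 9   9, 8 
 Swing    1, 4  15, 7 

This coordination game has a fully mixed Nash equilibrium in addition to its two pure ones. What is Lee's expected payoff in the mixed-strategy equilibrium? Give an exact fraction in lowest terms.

33/5

Sam mixes with probability q on Waltz, chosen so Lee is indifferent: 5q + 9(1−q) = 1q + 15(1−q) gives q = 3/5.
Lee's expected payoff (from either row, since indifferent) is 5·3/5 + 9·2/5 = 33/5.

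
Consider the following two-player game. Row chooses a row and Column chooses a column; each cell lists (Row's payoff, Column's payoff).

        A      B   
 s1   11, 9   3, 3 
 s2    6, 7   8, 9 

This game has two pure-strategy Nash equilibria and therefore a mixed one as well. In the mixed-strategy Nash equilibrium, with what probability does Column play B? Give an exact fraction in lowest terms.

1/2

Column's mix q on A must make Row indifferent between s1 and s2.
Row's payoff from s1: 11q + 3(1−q). From s2: 6q + 8(1−q).
Set equal: 5q = 5(1−q) → q = 5/10 = 1/2.
Probability on B is 1 − 1/2 = 1/2.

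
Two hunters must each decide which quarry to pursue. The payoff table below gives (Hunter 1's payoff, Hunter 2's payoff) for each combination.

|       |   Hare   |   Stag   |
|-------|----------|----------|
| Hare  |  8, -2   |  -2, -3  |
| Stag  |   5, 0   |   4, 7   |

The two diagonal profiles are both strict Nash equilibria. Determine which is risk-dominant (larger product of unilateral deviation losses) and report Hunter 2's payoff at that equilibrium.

At both Hare: Hunter 1 loses 8 − 5 = 3 by deviating; Hunter 2 loses -2 − (-3) = 1. Product = 3·1 = 3.
At both Stag: Hunter 1 loses 4 − (-2) = 6 by deviating; Hunter 2 loses 7 − 0 = 7. Product = 6·7 = 42.
42 > 3, so both Stag is risk-dominant. Hunter 2's payoff there is 7.

7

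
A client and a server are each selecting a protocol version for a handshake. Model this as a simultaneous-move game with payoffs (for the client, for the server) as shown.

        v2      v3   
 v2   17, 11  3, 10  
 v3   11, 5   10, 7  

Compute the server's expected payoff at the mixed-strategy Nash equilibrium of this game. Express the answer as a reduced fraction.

The client mixes with probability p on v2, chosen so the server is indifferent: 11p + 5(1−p) = 10p + 7(1−p) gives p = 2/3.
The server's expected payoff is 11·2/3 + 5·1/3 = 9.

9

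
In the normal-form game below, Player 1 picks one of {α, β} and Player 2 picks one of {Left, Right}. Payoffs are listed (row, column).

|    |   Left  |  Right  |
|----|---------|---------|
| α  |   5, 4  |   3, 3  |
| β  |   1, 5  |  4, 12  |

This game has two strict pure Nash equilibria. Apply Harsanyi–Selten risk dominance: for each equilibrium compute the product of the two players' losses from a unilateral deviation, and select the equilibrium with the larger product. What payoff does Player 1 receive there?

4

At (α, Left): Player 1 loses 5 − 1 = 4 by deviating; Player 2 loses 4 − 3 = 1. Product = 4·1 = 4.
At (β, Right): Player 1 loses 4 − 3 = 1 by deviating; Player 2 loses 12 − 5 = 7. Product = 1·7 = 7.
7 > 4, so (β, Right) is risk-dominant. Player 1's payoff there is 4.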